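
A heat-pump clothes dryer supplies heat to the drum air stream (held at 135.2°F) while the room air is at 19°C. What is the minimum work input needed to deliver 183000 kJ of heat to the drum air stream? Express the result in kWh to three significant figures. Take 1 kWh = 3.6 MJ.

In absolute terms T_C = 292.15 K and T_H = 330.48 K, so ΔT = 38.33 K.
The reversible limit is COP_HP = T_H/ΔT = 8.621, so W_min = Q_H/COP = Q_H·ΔT/T_H.
W_min = 183000 × 38.33/330.48 = 21230 kJ = 5.896 kWh.

5.90 kWh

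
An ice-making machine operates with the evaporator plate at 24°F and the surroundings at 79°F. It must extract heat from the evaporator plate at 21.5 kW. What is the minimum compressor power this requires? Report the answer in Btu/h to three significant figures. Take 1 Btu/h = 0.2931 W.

8340 Btu/h

In absolute terms T_C = 268.71 K and T_H = 299.26 K, so ΔT = 30.56 K.
COP_Carnot = T_C/ΔT = 268.71/30.56 = 8.794.
Ẇ_min = Q̇/COP_Carnot = 21.50/8.794 = 2.445 kW = 8341 Btu/h.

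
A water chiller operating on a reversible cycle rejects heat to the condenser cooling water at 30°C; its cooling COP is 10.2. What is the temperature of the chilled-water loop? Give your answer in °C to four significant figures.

For a Carnot refrigerator COP_R = T_C/(T_H − T_C), so T_C = COP·T_H/(1 + COP).
With T_H = 303.15 K, T_C = 10.2 × 303.15/11.20 = 276.08 K.
Converting, 276.08 K = 2.93°C.

2.933 °C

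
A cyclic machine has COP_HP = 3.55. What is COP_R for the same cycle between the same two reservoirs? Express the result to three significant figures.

Since Q_H = Q_C + W for any cycle, COP_R = Q_C/W = Q_H/W − 1.
COP_R = 3.55 − 1 = 2.55.

2.55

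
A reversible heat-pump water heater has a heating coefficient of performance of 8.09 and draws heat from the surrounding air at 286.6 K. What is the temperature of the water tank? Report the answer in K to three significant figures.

327 K

COP_HP = T_H/(T_H − T_C) rearranges to T_H = COP·T_C/(COP − 1).
With T_C = 286.60 K, T_H = 8.09 × 286.60/7.090 = 327.02 K.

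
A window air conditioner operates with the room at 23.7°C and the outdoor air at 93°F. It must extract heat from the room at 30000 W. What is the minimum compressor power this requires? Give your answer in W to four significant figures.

1030 W

In absolute terms T_C = 296.85 K and T_H = 307.04 K, so ΔT = 10.19 K.
COP_Carnot = T_C/ΔT = 296.85/10.19 = 29.13.
Ẇ_min = Q̇/COP_Carnot = 30000/29.13 = 1030 W.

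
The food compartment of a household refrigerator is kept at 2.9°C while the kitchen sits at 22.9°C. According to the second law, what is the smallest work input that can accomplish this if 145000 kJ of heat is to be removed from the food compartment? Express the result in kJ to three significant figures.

10500 kJ

In absolute terms T_C = 276.05 K and T_H = 296.05 K, so ΔT = 20.00 K.
The reversible limit is COP_R = T_C/ΔT = 13.80, so W_min = Q_C/COP = Q_C·ΔT/T_C.
W_min = 145000 × 20.00/276.05 = 10510 kJ.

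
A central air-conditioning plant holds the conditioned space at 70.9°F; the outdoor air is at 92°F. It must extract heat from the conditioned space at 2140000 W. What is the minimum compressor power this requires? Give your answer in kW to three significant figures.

In absolute terms T_C = 294.76 K and T_H = 306.48 K, so ΔT = 11.72 K.
COP_Carnot = T_C/ΔT = 294.76/11.72 = 25.15.
Ẇ_min = Q̇/COP_Carnot = 2140000/25.15 = 85100 W = 85.10 kW.

85.1 kW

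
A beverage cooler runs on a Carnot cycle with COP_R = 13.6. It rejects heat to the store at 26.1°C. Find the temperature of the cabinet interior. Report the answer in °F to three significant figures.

For a Carnot refrigerator COP_R = T_C/(T_H − T_C), so T_C = COP·T_H/(1 + COP).
With T_H = 299.25 K, T_C = 13.6 × 299.25/14.60 = 278.75 K.
Converting, 278.75 K = 42.09°F.

42.1 °F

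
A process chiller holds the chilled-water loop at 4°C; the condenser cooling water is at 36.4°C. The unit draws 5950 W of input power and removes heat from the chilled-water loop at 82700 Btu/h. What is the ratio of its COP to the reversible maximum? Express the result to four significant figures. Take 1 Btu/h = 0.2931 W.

Converting, Q̇_C = 82700 Btu/h = 24240 W, so COP_actual = Q̇_C/Ẇ = 24240/5950 = 4.074.
In absolute terms T_C = 277.15 K and T_H = 309.55 K, so ΔT = 32.40 K.
COP_Carnot = T_C/ΔT = 277.15/32.40 = 8.554.
η_II = COP_actual/COP_Carnot = 4.074/8.554 = 0.4762.

0.4762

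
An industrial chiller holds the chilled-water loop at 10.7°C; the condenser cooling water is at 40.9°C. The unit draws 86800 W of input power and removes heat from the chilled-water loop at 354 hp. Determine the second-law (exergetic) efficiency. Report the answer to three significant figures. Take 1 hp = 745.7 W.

0.324

Converting, Q̇_C = 354.0 hp = 264000 W, so COP_actual = Q̇_C/Ẇ = 264000/86800 = 3.041.
In absolute terms T_C = 283.85 K and T_H = 314.05 K, so ΔT = 30.20 K.
COP_Carnot = T_C/ΔT = 283.85/30.20 = 9.399.
η_II = COP_actual/COP_Carnot = 3.041/9.399 = 0.3236.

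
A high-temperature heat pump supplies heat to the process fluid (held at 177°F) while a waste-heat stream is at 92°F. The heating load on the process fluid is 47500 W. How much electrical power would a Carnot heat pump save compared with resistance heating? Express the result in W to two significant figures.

41000 W

In absolute terms T_C = 306.48 K and T_H = 353.71 K, so ΔT = 47.22 K.
COP_Carnot = T_H/ΔT = 353.71/47.22 = 7.490.
Resistance heating needs Ẇ_res = Q̇_H = 47500 W; the reversible heat pump needs only Ẇ_hp = Q̇_H/COP = 6342 W.
Saving = 47500 − 6342 = 41160 W.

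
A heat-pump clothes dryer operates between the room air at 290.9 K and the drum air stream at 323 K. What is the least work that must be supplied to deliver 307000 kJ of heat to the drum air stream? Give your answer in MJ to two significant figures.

31 MJ

The reservoir spacing is ΔT = 323 − 290.9 = 32.10 K.
The reversible limit is COP_HP = T_H/ΔT = 10.06, so W_min = Q_H/COP = Q_H·ΔT/T_H.
W_min = 307000 × 32.10/323.00 = 30510 kJ = 30.51 MJ.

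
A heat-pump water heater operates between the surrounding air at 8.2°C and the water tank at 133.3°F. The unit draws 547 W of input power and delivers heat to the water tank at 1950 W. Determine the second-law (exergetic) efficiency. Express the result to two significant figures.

0.52

COP_actual = Q̇_H/Ẇ = 1950/547.0 = 3.565.
In absolute terms T_C = 281.35 K and T_H = 329.43 K, so ΔT = 48.08 K.
COP_Carnot = T_H/ΔT = 329.43/48.08 = 6.852.
η_II = COP_actual/COP_Carnot = 3.565/6.852 = 0.5203.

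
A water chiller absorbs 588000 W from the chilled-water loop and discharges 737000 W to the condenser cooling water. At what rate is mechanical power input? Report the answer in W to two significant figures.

For a cyclic device the first law requires Q̇_H = Q̇_C + Ẇ.
Ẇ = Q̇_H − Q̇_C = 149000 W.

150000 W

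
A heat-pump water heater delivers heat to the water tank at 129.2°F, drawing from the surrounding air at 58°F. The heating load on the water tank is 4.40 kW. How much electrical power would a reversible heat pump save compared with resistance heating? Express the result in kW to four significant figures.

3.868 kW

In absolute terms T_C = 287.59 K and T_H = 327.15 K, so ΔT = 39.56 K.
COP_Carnot = T_H/ΔT = 327.15/39.56 = 8.271.
Resistance heating needs Ẇ_res = Q̇_H = 4.400 kW; the reversible heat pump needs only Ẇ_hp = Q̇_H/COP = 0.5320 kW.
Saving = 4.400 − 0.5320 = 3.868 kW.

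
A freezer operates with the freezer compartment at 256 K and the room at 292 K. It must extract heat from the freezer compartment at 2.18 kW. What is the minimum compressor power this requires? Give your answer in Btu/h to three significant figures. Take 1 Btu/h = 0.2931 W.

1050 Btu/h

The reservoir spacing is ΔT = 292 − 256 = 36.00 K.
COP_Carnot = T_C/ΔT = 256.00/36.00 = 7.111.
Ẇ_min = Q̇/COP_Carnot = 2.180/7.111 = 0.3066 kW = 1046 Btu/h.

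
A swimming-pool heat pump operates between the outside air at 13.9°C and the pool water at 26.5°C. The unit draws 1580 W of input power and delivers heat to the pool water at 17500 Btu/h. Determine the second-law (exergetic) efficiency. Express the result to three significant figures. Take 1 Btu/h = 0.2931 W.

0.137

Converting, Q̇_H = 17500 Btu/h = 5129 W, so COP_actual = Q̇_H/Ẇ = 5129/1580 = 3.246.
In absolute terms T_C = 287.05 K and T_H = 299.65 K, so ΔT = 12.60 K.
COP_Carnot = T_H/ΔT = 299.65/12.60 = 23.78.
η_II = COP_actual/COP_Carnot = 3.246/23.78 = 0.1365.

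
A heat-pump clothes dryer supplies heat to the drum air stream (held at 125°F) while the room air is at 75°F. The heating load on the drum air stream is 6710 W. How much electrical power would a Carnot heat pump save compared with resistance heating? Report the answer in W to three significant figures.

In absolute terms T_C = 297.04 K and T_H = 324.82 K, so ΔT = 27.78 K.
COP_Carnot = T_H/ΔT = 324.82/27.78 = 11.69.
Resistance heating needs Ẇ_res = Q̇_H = 6710 W; the reversible heat pump needs only Ẇ_hp = Q̇_H/COP = 573.8 W.
Saving = 6710 − 573.8 = 6136 W.

6140 W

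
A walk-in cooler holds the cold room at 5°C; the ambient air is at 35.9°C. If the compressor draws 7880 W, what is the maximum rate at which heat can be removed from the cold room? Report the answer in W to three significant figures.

70900 W

In absolute terms T_C = 278.15 K and T_H = 309.05 K, so ΔT = 30.90 K.
COP_Carnot = T_C/ΔT = 278.15/30.90 = 9.002.
Q̇_max = COP_Carnot × Ẇ = 9.002 × 7880 W = 70930 W.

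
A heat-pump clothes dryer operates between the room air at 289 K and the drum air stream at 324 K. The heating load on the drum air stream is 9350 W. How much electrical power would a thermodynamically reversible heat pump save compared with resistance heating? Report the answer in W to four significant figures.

8340 W

The reservoir spacing is ΔT = 324 − 289 = 35.00 K.
COP_Carnot = T_H/ΔT = 324.00/35.00 = 9.257.
Resistance heating needs Ẇ_res = Q̇_H = 9350 W; the reversible heat pump needs only Ẇ_hp = Q̇_H/COP = 1010 W.
Saving = 9350 − 1010 = 8340 W.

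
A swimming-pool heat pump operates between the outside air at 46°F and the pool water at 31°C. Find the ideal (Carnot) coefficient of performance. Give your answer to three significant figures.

13.1

In absolute terms T_C = 280.93 K and T_H = 304.15 K, so ΔT = 23.22 K.
For a reversible cycle, COP_Carnot = T_H/ΔT = 304.15/23.22 = 13.10.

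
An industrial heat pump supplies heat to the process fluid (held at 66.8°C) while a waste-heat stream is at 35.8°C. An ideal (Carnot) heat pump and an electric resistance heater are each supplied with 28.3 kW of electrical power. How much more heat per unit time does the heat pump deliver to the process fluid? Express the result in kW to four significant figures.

282.0 kW

In absolute terms T_C = 308.95 K and T_H = 339.95 K, so ΔT = 31.00 K.
COP_Carnot = T_H/ΔT = 339.95/31.00 = 10.97.
The heat pump delivers Q̇_H = COP × Ẇ = 310.3 kW; the resistance heater delivers Ẇ = 28.30 kW.
Extra = (COP − 1)·Ẇ = 282.0 kW.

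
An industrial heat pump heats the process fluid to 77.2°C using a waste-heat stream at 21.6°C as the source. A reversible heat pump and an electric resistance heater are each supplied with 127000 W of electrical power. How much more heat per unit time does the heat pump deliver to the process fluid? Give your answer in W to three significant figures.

673000 W

In absolute terms T_C = 294.75 K and T_H = 350.35 K, so ΔT = 55.60 K.
COP_Carnot = T_H/ΔT = 350.35/55.60 = 6.301.
The heat pump delivers Q̇_H = COP × Ẇ = 800300 W; the resistance heater delivers Ẇ = 127000 W.
Extra = (COP − 1)·Ẇ = 673300 W.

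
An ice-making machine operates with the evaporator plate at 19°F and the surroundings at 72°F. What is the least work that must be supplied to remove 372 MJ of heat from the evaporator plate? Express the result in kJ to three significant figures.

41200 kJ

In absolute terms T_C = 265.93 K and T_H = 295.37 K, so ΔT = 29.44 K.
The reversible limit is COP_R = T_C/ΔT = 9.032, so W_min = Q_C/COP = Q_C·ΔT/T_C.
W_min = 372.0 × 29.44/265.93 = 41.19 MJ = 41190 kJ.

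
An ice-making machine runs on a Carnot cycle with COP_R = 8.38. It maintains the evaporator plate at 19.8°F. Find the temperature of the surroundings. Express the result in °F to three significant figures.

77.0 °F

COP_R = T_C/(T_H − T_C) gives T_H − T_C = T_C/COP.
With T_C = 266.37 K, T_H = 266.37 × (1 + 1/8.38) = 298.16 K.
Converting, 298.16 K = 77.02°F.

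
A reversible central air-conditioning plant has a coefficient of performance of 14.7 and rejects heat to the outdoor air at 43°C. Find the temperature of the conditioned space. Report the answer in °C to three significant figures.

22.9 °C

For a Carnot refrigerator COP_R = T_C/(T_H − T_C), so T_C = COP·T_H/(1 + COP).
With T_H = 316.15 K, T_C = 14.7 × 316.15/15.70 = 296.01 K.
Converting, 296.01 K = 22.86°C.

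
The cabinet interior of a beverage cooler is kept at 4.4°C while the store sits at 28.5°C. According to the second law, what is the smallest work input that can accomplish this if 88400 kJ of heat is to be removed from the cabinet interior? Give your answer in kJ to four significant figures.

In absolute terms T_C = 277.55 K and T_H = 301.65 K, so ΔT = 24.10 K.
The reversible limit is COP_R = T_C/ΔT = 11.52, so W_min = Q_C/COP = Q_C·ΔT/T_C.
W_min = 88400 × 24.10/277.55 = 7676 kJ.

7676 kJ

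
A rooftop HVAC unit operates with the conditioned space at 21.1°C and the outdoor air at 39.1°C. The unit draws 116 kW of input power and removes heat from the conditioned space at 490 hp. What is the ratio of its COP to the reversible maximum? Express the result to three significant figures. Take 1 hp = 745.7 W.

Converting, Q̇_C = 490.0 hp = 365.4 kW, so COP_actual = Q̇_C/Ẇ = 365.4/116.0 = 3.150.
In absolute terms T_C = 294.25 K and T_H = 312.25 K, so ΔT = 18.00 K.
COP_Carnot = T_C/ΔT = 294.25/18.00 = 16.35.
η_II = COP_actual/COP_Carnot = 3.150/16.35 = 0.1927.

0.193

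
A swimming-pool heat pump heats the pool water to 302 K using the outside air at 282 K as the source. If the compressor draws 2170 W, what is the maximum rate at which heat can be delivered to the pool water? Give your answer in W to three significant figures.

32800 W

The reservoir spacing is ΔT = 302 − 282 = 20.00 K.
COP_Carnot = T_H/ΔT = 302.00/20.00 = 15.10.
Q̇_max = COP_Carnot × Ẇ = 15.10 × 2170 W = 32770 W.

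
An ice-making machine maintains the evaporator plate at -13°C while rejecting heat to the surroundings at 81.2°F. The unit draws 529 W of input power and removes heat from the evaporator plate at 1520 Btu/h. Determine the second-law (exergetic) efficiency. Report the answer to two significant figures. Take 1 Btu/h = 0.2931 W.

0.13

Converting, Q̇_C = 1520 Btu/h = 445.5 W, so COP_actual = Q̇_C/Ẇ = 445.5/529.0 = 0.8422.
In absolute terms T_C = 260.15 K and T_H = 300.48 K, so ΔT = 40.33 K.
COP_Carnot = T_C/ΔT = 260.15/40.33 = 6.450.
η_II = COP_actual/COP_Carnot = 0.8422/6.450 = 0.1306.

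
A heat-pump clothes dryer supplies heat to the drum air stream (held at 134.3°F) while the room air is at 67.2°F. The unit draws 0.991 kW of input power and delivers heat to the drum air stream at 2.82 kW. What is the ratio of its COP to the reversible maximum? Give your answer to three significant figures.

COP_actual = Q̇_H/Ẇ = 2.820/0.9910 = 2.846.
In absolute terms T_C = 292.71 K and T_H = 329.98 K, so ΔT = 37.28 K.
COP_Carnot = T_H/ΔT = 329.98/37.28 = 8.852.
η_II = COP_actual/COP_Carnot = 2.846/8.852 = 0.3215.

0.321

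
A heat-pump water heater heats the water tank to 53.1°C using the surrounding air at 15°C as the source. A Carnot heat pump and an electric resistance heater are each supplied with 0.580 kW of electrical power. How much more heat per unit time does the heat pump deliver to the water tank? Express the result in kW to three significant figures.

4.39 kW

In absolute terms T_C = 288.15 K and T_H = 326.25 K, so ΔT = 38.10 K.
COP_Carnot = T_H/ΔT = 326.25/38.10 = 8.563.
The heat pump delivers Q̇_H = COP × Ẇ = 4.967 kW; the resistance heater delivers Ẇ = 0.5800 kW.
Extra = (COP − 1)·Ẇ = 4.387 kW.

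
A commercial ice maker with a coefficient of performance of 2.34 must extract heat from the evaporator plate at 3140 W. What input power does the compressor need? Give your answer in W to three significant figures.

1340 W

Ẇ = Q̇_C/COP = 3140/2.34 = 1342 W.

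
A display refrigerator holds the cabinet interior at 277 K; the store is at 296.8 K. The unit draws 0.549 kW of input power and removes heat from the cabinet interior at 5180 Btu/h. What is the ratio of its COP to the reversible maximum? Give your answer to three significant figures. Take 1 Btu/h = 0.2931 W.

Converting, Q̇_C = 5180 Btu/h = 1.518 kW, so COP_actual = Q̇_C/Ẇ = 1.518/0.5490 = 2.765.
The reservoir spacing is ΔT = 296.8 − 277 = 19.80 K.
COP_Carnot = T_C/ΔT = 277.00/19.80 = 13.99.
η_II = COP_actual/COP_Carnot = 2.765/13.99 = 0.1977.

0.198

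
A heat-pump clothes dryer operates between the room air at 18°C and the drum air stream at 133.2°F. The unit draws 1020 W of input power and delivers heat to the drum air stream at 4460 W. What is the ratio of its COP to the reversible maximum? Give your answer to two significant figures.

COP_actual = Q̇_H/Ẇ = 4460/1020 = 4.373.
In absolute terms T_C = 291.15 K and T_H = 329.37 K, so ΔT = 38.22 K.
COP_Carnot = T_H/ΔT = 329.37/38.22 = 8.617.
η_II = COP_actual/COP_Carnot = 4.373/8.617 = 0.5074.

0.51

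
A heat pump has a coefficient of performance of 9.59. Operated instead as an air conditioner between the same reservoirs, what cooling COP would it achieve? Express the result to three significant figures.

8.59

Since Q_H = Q_C + W for any cycle, COP_R = Q_C/W = Q_H/W − 1.
COP_R = 9.59 − 1 = 8.59.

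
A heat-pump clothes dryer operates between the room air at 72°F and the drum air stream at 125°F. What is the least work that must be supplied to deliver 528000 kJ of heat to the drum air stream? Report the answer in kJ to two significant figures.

48000 kJ

In absolute terms T_C = 295.37 K and T_H = 324.82 K, so ΔT = 29.44 K.
The reversible limit is COP_HP = T_H/ΔT = 11.03, so W_min = Q_H/COP = Q_H·ΔT/T_H.
W_min = 528000 × 29.44/324.82 = 47860 kJ.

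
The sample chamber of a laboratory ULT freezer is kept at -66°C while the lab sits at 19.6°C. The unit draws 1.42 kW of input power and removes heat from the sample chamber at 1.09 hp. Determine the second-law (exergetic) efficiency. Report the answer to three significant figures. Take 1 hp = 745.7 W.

Converting, Q̇_C = 1.090 hp = 0.8128 kW, so COP_actual = Q̇_C/Ẇ = 0.8128/1.420 = 0.5724.
In absolute terms T_C = 207.15 K and T_H = 292.75 K, so ΔT = 85.60 K.
COP_Carnot = T_C/ΔT = 207.15/85.60 = 2.420.
η_II = COP_actual/COP_Carnot = 0.5724/2.420 = 0.2365.

0.237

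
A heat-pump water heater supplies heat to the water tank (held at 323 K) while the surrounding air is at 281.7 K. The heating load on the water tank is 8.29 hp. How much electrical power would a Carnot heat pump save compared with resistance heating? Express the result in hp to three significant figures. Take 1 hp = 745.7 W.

7.23 hp

The reservoir spacing is ΔT = 323 − 281.7 = 41.30 K.
COP_Carnot = T_H/ΔT = 323.00/41.30 = 7.821.
Resistance heating needs Ẇ_res = Q̇_H = 8.290 hp; the reversible heat pump needs only Ẇ_hp = Q̇_H/COP = 1.060 hp.
Saving = 8.290 − 1.060 = 7.230 hp.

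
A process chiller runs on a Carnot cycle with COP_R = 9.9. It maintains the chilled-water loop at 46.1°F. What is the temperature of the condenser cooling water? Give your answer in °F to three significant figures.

COP_R = T_C/(T_H − T_C) gives T_H − T_C = T_C/COP.
With T_C = 280.98 K, T_H = 280.98 × (1 + 1/9.9) = 309.37 K.
Converting, 309.37 K = 97.19°F.

97.2 °F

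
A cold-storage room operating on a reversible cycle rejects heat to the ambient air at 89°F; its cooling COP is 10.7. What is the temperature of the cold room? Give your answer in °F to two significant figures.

For a Carnot refrigerator COP_R = T_C/(T_H − T_C), so T_C = COP·T_H/(1 + COP).
With T_H = 304.82 K, T_C = 10.7 × 304.82/11.70 = 278.76 K.
Converting, 278.76 K = 42.11°F.

42 °F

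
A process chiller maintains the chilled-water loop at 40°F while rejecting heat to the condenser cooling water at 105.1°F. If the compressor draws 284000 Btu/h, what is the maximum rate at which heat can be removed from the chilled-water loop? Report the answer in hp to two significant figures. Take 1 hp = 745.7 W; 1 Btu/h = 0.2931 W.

In absolute terms T_C = 277.59 K and T_H = 313.76 K, so ΔT = 36.17 K.
COP_Carnot = T_C/ΔT = 277.59/36.17 = 7.675.
Q̇_max = COP_Carnot × Ẇ = 7.675 × 284000 Btu/h = 2180000 Btu/h = 856.8 hp.

860 hp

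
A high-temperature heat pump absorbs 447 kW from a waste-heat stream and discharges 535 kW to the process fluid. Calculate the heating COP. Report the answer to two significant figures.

6.1

The first law gives Q̇_H = Q̇_C + Ẇ, so the three rates are Q̇_C = 447.0, Q̇_H = 535.0, Ẇ = 88.00 kW.
COP_HP = Q̇_H/Ẇ = 535.0/88.00 = 6.080.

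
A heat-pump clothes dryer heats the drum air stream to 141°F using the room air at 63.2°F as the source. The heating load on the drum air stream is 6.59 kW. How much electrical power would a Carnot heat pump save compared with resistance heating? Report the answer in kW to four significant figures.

5.736 kW

In absolute terms T_C = 290.48 K and T_H = 333.71 K, so ΔT = 43.22 K.
COP_Carnot = T_H/ΔT = 333.71/43.22 = 7.721.
Resistance heating needs Ẇ_res = Q̇_H = 6.590 kW; the reversible heat pump needs only Ẇ_hp = Q̇_H/COP = 0.8536 kW.
Saving = 6.590 − 0.8536 = 5.736 kW.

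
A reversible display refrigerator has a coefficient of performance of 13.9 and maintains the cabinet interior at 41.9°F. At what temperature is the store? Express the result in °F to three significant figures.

78.0 °F

COP_R = T_C/(T_H − T_C) gives T_H − T_C = T_C/COP.
With T_C = 278.65 K, T_H = 278.65 × (1 + 1/13.9) = 298.70 K.
Converting, 298.70 K = 77.98°F.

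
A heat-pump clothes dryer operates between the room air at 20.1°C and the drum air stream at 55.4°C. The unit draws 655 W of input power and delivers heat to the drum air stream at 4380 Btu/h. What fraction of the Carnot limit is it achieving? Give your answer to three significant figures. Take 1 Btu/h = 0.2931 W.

Converting, Q̇_H = 4380 Btu/h = 1284 W, so COP_actual = Q̇_H/Ẇ = 1284/655.0 = 1.960.
In absolute terms T_C = 293.25 K and T_H = 328.55 K, so ΔT = 35.30 K.
COP_Carnot = T_H/ΔT = 328.55/35.30 = 9.307.
η_II = COP_actual/COP_Carnot = 1.960/9.307 = 0.2106.

0.211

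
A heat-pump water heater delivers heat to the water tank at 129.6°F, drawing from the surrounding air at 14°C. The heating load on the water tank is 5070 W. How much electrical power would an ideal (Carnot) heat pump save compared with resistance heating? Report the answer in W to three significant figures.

4450 W

In absolute terms T_C = 287.15 K and T_H = 327.37 K, so ΔT = 40.22 K.
COP_Carnot = T_H/ΔT = 327.37/40.22 = 8.139.
Resistance heating needs Ẇ_res = Q̇_H = 5070 W; the reversible heat pump needs only Ẇ_hp = Q̇_H/COP = 622.9 W.
Saving = 5070 − 622.9 = 4447 W.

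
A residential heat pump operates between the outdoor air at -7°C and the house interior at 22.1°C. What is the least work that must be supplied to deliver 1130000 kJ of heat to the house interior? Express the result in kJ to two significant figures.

In absolute terms T_C = 266.15 K and T_H = 295.25 K, so ΔT = 29.10 K.
The reversible limit is COP_HP = T_H/ΔT = 10.15, so W_min = Q_H/COP = Q_H·ΔT/T_H.
W_min = 1130000 × 29.10/295.25 = 111400 kJ.

110000 kJ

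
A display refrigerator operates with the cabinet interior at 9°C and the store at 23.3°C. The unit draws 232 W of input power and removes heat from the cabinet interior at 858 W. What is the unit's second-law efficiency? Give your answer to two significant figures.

COP_actual = Q̇_C/Ẇ = 858.0/232.0 = 3.698.
In absolute terms T_C = 282.15 K and T_H = 296.45 K, so ΔT = 14.30 K.
COP_Carnot = T_C/ΔT = 282.15/14.30 = 19.73.
η_II = COP_actual/COP_Carnot = 3.698/19.73 = 0.1874.

0.19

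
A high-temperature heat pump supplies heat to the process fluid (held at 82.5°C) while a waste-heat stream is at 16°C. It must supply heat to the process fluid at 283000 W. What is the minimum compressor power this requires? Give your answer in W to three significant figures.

In absolute terms T_C = 289.15 K and T_H = 355.65 K, so ΔT = 66.50 K.
COP_Carnot = T_H/ΔT = 355.65/66.50 = 5.348.
Ẇ_min = Q̇/COP_Carnot = 283000/5.348 = 52920 W.

52900 W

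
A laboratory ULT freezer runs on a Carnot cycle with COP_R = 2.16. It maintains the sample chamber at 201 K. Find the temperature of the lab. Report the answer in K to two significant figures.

290 K

COP_R = T_C/(T_H − T_C) gives T_H − T_C = T_C/COP.
With T_C = 201.00 K, T_H = 201.00 × (1 + 1/2.16) = 294.06 K.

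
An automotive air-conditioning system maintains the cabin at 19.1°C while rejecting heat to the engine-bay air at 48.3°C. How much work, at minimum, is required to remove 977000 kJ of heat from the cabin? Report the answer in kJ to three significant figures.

97600 kJ

In absolute terms T_C = 292.25 K and T_H = 321.45 K, so ΔT = 29.20 K.
The reversible limit is COP_R = T_C/ΔT = 10.01, so W_min = Q_C/COP = Q_C·ΔT/T_C.
W_min = 977000 × 29.20/292.25 = 97620 kJ.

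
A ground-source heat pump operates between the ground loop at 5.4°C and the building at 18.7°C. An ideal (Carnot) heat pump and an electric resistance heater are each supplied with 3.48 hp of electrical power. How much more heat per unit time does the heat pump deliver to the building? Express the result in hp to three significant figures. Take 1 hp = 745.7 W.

72.9 hp

In absolute terms T_C = 278.55 K and T_H = 291.85 K, so ΔT = 13.30 K.
COP_Carnot = T_H/ΔT = 291.85/13.30 = 21.94.
The heat pump delivers Q̇_H = COP × Ẇ = 76.36 hp; the resistance heater delivers Ẇ = 3.480 hp.
Extra = (COP − 1)·Ẇ = 72.88 hp.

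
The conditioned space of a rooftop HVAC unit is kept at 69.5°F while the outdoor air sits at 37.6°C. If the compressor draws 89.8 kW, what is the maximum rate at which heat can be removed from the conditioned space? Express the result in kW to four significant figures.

1575 kW

In absolute terms T_C = 293.98 K and T_H = 310.75 K, so ΔT = 16.77 K.
COP_Carnot = T_C/ΔT = 293.98/16.77 = 17.53.
Q̇_max = COP_Carnot × Ẇ = 17.53 × 89.80 kW = 1575 kW.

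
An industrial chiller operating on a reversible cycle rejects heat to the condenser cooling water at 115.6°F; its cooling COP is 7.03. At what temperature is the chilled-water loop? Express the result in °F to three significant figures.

For a Carnot refrigerator COP_R = T_C/(T_H − T_C), so T_C = COP·T_H/(1 + COP).
With T_H = 319.59 K, T_C = 7.03 × 319.59/8.030 = 279.79 K.
Converting, 279.79 K = 43.96°F.

44.0 °F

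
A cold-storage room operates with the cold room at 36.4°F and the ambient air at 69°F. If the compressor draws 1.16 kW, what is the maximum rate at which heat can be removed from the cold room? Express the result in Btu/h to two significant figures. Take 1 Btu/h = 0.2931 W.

60000 Btu/h

In absolute terms T_C = 275.59 K and T_H = 293.71 K, so ΔT = 18.11 K.
COP_Carnot = T_C/ΔT = 275.59/18.11 = 15.22.
Q̇_max = COP_Carnot × Ẇ = 15.22 × 1.160 kW = 17.65 kW = 60220 Btu/h.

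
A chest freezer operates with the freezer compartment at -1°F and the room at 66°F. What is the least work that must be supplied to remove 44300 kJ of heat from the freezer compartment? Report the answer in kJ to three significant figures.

6470 kJ

In absolute terms T_C = 254.82 K and T_H = 292.04 K, so ΔT = 37.22 K.
The reversible limit is COP_R = T_C/ΔT = 6.846, so W_min = Q_C/COP = Q_C·ΔT/T_C.
W_min = 44300 × 37.22/254.82 = 6471 kJ.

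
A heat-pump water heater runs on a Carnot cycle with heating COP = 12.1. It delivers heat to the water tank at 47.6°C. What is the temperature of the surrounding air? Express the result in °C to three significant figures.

COP_HP = T_H/(T_H − T_C) gives T_H − T_C = T_H/COP.
With T_H = 320.75 K, T_C = 320.75 × (1 − 1/12.1) = 294.24 K.
Converting, 294.24 K = 21.09°C.

21.1 °C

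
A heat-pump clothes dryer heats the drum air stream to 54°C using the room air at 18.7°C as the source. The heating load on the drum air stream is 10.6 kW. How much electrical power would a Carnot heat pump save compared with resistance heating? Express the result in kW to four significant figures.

In absolute terms T_C = 291.85 K and T_H = 327.15 K, so ΔT = 35.30 K.
COP_Carnot = T_H/ΔT = 327.15/35.30 = 9.268.
Resistance heating needs Ẇ_res = Q̇_H = 10.60 kW; the reversible heat pump needs only Ẇ_hp = Q̇_H/COP = 1.144 kW.
Saving = 10.60 − 1.144 = 9.456 kW.

9.456 kW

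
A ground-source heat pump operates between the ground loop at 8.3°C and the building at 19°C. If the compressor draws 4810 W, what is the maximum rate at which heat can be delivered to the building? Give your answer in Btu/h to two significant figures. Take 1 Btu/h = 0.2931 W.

In absolute terms T_C = 281.45 K and T_H = 292.15 K, so ΔT = 10.70 K.
COP_Carnot = T_H/ΔT = 292.15/10.70 = 27.30.
Q̇_max = COP_Carnot × Ẇ = 27.30 × 4810 W = 131300 W = 448100 Btu/h.

450000 Btu/h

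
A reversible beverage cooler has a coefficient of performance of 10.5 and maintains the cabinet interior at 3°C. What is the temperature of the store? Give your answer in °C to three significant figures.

29.3 °C

COP_R = T_C/(T_H − T_C) gives T_H − T_C = T_C/COP.
With T_C = 276.15 K, T_H = 276.15 × (1 + 1/10.5) = 302.45 K.
Converting, 302.45 K = 29.30°C.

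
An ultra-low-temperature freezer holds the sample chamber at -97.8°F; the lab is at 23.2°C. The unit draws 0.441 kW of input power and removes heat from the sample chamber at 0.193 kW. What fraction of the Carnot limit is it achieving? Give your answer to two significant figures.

0.21

COP_actual = Q̇_C/Ẇ = 0.1930/0.4410 = 0.4376.
In absolute terms T_C = 201.04 K and T_H = 296.35 K, so ΔT = 95.31 K.
COP_Carnot = T_C/ΔT = 201.04/95.31 = 2.109.
η_II = COP_actual/COP_Carnot = 0.4376/2.109 = 0.2075.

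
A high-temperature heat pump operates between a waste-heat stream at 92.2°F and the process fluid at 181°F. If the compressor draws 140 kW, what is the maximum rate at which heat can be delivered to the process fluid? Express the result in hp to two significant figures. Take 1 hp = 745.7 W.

1400 hp

In absolute terms T_C = 306.59 K and T_H = 355.93 K, so ΔT = 49.33 K.
COP_Carnot = T_H/ΔT = 355.93/49.33 = 7.215.
Q̇_max = COP_Carnot × Ẇ = 7.215 × 140.0 kW = 1010 kW = 1355 hp.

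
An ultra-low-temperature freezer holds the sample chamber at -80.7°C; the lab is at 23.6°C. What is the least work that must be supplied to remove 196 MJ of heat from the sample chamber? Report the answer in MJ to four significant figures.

In absolute terms T_C = 192.45 K and T_H = 296.75 K, so ΔT = 104.3 K.
The reversible limit is COP_R = T_C/ΔT = 1.845, so W_min = Q_C/COP = Q_C·ΔT/T_C.
W_min = 196.0 × 104.3/192.45 = 106.2 MJ.

106.2 MJ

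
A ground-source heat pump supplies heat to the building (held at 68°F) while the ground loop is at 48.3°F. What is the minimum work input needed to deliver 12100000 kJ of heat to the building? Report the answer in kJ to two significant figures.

In absolute terms T_C = 282.21 K and T_H = 293.15 K, so ΔT = 10.94 K.
The reversible limit is COP_HP = T_H/ΔT = 26.79, so W_min = Q_H/COP = Q_H·ΔT/T_H.
W_min = 12100000 × 10.94/293.15 = 451700 kJ.

450000 kJ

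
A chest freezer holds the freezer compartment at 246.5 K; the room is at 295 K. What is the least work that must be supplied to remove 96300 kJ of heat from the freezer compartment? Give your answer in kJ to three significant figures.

18900 kJ

The reservoir spacing is ΔT = 295 − 246.5 = 48.50 K.
The reversible limit is COP_R = T_C/ΔT = 5.082, so W_min = Q_C/COP = Q_C·ΔT/T_C.
W_min = 96300 × 48.50/246.50 = 18950 kJ.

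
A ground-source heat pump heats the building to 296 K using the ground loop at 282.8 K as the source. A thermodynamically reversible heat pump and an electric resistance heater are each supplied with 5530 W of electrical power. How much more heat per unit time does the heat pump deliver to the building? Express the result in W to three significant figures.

The reservoir spacing is ΔT = 296 − 282.8 = 13.20 K.
COP_Carnot = T_H/ΔT = 296.00/13.20 = 22.42.
The heat pump delivers Q̇_H = COP × Ẇ = 124000 W; the resistance heater delivers Ẇ = 5530 W.
Extra = (COP − 1)·Ẇ = 118500 W.

118000 W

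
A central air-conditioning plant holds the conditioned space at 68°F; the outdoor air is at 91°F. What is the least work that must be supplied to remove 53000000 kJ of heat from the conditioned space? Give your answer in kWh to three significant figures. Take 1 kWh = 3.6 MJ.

In absolute terms T_C = 293.15 K and T_H = 305.93 K, so ΔT = 12.78 K.
The reversible limit is COP_R = T_C/ΔT = 22.94, so W_min = Q_C/COP = Q_C·ΔT/T_C.
W_min = 53000000 × 12.78/293.15 = 2310000 kJ = 641.7 kWh.

642 kWh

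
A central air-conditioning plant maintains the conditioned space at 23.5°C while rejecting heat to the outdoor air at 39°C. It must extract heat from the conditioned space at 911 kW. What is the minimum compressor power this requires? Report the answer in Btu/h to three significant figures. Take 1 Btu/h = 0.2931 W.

162000 Btu/h

In absolute terms T_C = 296.65 K and T_H = 312.15 K, so ΔT = 15.50 K.
COP_Carnot = T_C/ΔT = 296.65/15.50 = 19.14.
Ẇ_min = Q̇/COP_Carnot = 911.0/19.14 = 47.60 kW = 162400 Btu/h.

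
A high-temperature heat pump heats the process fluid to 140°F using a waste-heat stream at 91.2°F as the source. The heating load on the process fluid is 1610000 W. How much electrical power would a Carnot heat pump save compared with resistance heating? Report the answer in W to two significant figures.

In absolute terms T_C = 306.04 K and T_H = 333.15 K, so ΔT = 27.11 K.
COP_Carnot = T_H/ΔT = 333.15/27.11 = 12.29.
Resistance heating needs Ẇ_res = Q̇_H = 1610000 W; the reversible heat pump needs only Ẇ_hp = Q̇_H/COP = 131000 W.
Saving = 1610000 − 131000 = 1479000 W.

1500000 W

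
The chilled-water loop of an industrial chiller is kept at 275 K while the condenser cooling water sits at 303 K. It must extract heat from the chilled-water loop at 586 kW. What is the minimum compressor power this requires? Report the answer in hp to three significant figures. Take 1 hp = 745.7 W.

The reservoir spacing is ΔT = 303 − 275 = 28.00 K.
COP_Carnot = T_C/ΔT = 275.00/28.00 = 9.821.
Ẇ_min = Q̇/COP_Carnot = 586.0/9.821 = 59.67 kW = 80.01 hp.

80.0 hp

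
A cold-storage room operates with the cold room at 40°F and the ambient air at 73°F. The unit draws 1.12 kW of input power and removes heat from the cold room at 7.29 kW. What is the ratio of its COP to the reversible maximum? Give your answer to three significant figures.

COP_actual = Q̇_C/Ẇ = 7.290/1.120 = 6.509.
In absolute terms T_C = 277.59 K and T_H = 295.93 K, so ΔT = 18.33 K.
COP_Carnot = T_C/ΔT = 277.59/18.33 = 15.14.
η_II = COP_actual/COP_Carnot = 6.509/15.14 = 0.4299.

0.430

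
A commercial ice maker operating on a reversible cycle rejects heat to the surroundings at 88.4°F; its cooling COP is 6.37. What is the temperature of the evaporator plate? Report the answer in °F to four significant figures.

For a Carnot refrigerator COP_R = T_C/(T_H − T_C), so T_C = COP·T_H/(1 + COP).
With T_H = 304.48 K, T_C = 6.37 × 304.48/7.370 = 263.17 K.
Converting, 263.17 K = 14.04°F.

14.04 °F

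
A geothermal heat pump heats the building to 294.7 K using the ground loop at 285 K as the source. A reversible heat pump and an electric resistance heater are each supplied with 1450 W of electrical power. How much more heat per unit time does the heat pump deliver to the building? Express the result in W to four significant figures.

The reservoir spacing is ΔT = 294.7 − 285 = 9.700 K.
COP_Carnot = T_H/ΔT = 294.70/9.700 = 30.38.
The heat pump delivers Q̇_H = COP × Ẇ = 44050 W; the resistance heater delivers Ẇ = 1450 W.
Extra = (COP − 1)·Ẇ = 42600 W.

42600 W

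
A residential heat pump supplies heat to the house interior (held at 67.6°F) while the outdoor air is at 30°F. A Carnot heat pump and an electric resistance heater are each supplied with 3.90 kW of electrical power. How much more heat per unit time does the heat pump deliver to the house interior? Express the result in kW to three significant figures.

50.8 kW

In absolute terms T_C = 272.04 K and T_H = 292.93 K, so ΔT = 20.89 K.
COP_Carnot = T_H/ΔT = 292.93/20.89 = 14.02.
The heat pump delivers Q̇_H = COP × Ẇ = 54.69 kW; the resistance heater delivers Ẇ = 3.900 kW.
Extra = (COP − 1)·Ẇ = 50.79 kW.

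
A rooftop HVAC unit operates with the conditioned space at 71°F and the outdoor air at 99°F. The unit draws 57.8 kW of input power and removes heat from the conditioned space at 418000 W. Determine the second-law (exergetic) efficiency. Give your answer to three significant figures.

0.382

Converting, Q̇_C = 418000 W = 418.0 kW, so COP_actual = Q̇_C/Ẇ = 418.0/57.80 = 7.232.
In absolute terms T_C = 294.82 K and T_H = 310.37 K, so ΔT = 15.56 K.
COP_Carnot = T_C/ΔT = 294.82/15.56 = 18.95.
η_II = COP_actual/COP_Carnot = 7.232/18.95 = 0.3816.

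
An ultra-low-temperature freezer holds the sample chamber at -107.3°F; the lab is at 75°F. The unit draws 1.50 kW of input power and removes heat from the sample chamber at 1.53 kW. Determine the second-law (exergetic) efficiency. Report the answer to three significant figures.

COP_actual = Q̇_C/Ẇ = 1.530/1.500 = 1.020.
In absolute terms T_C = 195.76 K and T_H = 297.04 K, so ΔT = 101.3 K.
COP_Carnot = T_C/ΔT = 195.76/101.3 = 1.933.
η_II = COP_actual/COP_Carnot = 1.020/1.933 = 0.5277.

0.528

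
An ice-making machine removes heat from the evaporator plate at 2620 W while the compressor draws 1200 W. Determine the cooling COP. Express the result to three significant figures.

The first law gives Q̇_H = Q̇_C + Ẇ, so the three rates are Q̇_C = 2620, Q̇_H = 3820, Ẇ = 1200 W.
COP_R = Q̇_C/Ẇ = 2620/1200 = 2.183.

2.18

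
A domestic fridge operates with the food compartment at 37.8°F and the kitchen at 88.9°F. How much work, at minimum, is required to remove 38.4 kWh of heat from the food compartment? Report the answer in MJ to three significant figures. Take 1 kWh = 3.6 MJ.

14.2 MJ

In absolute terms T_C = 276.37 K and T_H = 304.76 K, so ΔT = 28.39 K.
The reversible limit is COP_R = T_C/ΔT = 9.735, so W_min = Q_C/COP = Q_C·ΔT/T_C.
W_min = 38.40 × 28.39/276.37 = 3.944 kWh = 14.20 MJ.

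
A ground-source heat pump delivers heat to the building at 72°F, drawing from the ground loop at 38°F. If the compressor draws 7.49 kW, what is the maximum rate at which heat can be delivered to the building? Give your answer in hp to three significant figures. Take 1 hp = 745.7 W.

In absolute terms T_C = 276.48 K and T_H = 295.37 K, so ΔT = 18.89 K.
COP_Carnot = T_H/ΔT = 295.37/18.89 = 15.64.
Q̇_max = COP_Carnot × Ẇ = 15.64 × 7.490 kW = 117.1 kW = 157.1 hp.

157 hp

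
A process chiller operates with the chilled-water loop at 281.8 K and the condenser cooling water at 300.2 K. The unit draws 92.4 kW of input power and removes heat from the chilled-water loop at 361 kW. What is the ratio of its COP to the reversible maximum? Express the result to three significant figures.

0.255

COP_actual = Q̇_C/Ẇ = 361.0/92.40 = 3.907.
The reservoir spacing is ΔT = 300.2 − 281.8 = 18.40 K.
COP_Carnot = T_C/ΔT = 281.80/18.40 = 15.32.
η_II = COP_actual/COP_Carnot = 3.907/15.32 = 0.2551.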